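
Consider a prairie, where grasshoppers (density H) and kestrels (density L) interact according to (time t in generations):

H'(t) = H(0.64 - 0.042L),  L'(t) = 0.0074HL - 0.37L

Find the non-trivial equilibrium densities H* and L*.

H* ≈ 50, L* ≈ 15.2

Set dL/dt = 0 with L > 0: 0.0074H - 0.37 = 0, so H* = 0.37/0.0074 = 50.
Set dH/dt = 0 with H > 0: 0.64 - 0.042L = 0, so L* = 0.64/0.042 = 15.2.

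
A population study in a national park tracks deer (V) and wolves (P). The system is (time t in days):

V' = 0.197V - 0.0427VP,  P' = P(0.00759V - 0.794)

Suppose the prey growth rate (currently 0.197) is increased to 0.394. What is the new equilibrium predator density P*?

At the interior fixed point, setting dV/dt = 0 with V > 0 fixes P* = (prey growth rate)/(VP coefficient) — independent of the other coefficients.
With the change, P* = 0.394/0.0427 = 9.23; it rises from 4.61.

P* ≈ 9.23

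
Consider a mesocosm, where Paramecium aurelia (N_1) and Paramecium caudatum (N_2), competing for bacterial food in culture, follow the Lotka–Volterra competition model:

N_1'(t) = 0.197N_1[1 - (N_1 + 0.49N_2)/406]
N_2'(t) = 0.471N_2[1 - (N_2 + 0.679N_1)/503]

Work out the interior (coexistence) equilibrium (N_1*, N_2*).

Setting both brackets to zero gives the nullclines N_1 + 0.49N_2 = 406 and 0.679N_1 + N_2 = 503.
Substituting N_2 = 503 - 0.679N_1 into the first: N_1(1 - 0.49·0.679) = 406 - 0.49·503.
So N_1* = 160/0.667 = 239, and then N_2* = 503 - 0.679·239 = 341.

N_1* ≈ 239, N_2* ≈ 341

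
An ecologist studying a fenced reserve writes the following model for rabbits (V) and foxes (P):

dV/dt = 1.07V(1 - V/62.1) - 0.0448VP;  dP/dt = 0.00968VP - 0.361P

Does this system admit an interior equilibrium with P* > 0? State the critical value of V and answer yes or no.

The predator equation gives dP/dt > 0 only when V > 0.361/0.00968 = 37.3.
Without the predator, V → K = 62.1. Since 62.1 > 37.3, the predator can invade and persist.

Threshold V = 37.3; K > 37.3, so yes, the predator persists.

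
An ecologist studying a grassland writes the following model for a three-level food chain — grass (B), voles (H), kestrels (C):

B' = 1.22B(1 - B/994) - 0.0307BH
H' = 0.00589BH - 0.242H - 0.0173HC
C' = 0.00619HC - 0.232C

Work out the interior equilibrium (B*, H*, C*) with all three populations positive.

From dC/dt = 0: 0.00619H* = 0.232, so H* = 37.5.
From dB/dt = 0: 1.22(1 - B*/994) = 0.0307·37.5, giving B* = 994·(1 - 0.943) = 56.5.
From dH/dt = 0: 0.00589·56.5 - 0.242 = 0.0173C*, so C* = 0.0909/0.0173 = 5.25.

B* ≈ 56.5, H* ≈ 37.5, C* ≈ 5.25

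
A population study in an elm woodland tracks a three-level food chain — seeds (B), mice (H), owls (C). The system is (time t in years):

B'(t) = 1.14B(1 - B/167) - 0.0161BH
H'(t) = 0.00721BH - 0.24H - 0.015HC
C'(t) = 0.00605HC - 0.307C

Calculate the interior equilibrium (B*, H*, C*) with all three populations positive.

B* ≈ 47.3, H* ≈ 50.7, C* ≈ 6.75

From dC/dt = 0: 0.00605H* = 0.307, so H* = 50.7.
From dB/dt = 0: 1.14(1 - B*/167) = 0.0161·50.7, giving B* = 167·(1 - 0.717) = 47.3.
From dH/dt = 0: 0.00721·47.3 - 0.24 = 0.015C*, so C* = 0.101/0.015 = 6.75.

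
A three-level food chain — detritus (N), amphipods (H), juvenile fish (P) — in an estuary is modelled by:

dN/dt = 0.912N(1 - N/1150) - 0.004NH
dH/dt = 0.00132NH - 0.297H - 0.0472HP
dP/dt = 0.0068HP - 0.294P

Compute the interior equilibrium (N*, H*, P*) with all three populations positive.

From dP/dt = 0: 0.0068H* = 0.294, so H* = 43.2.
From dN/dt = 0: 0.912(1 - N*/1150) = 0.004·43.2, giving N* = 1150·(1 - 0.19) = 932.
From dH/dt = 0: 0.00132·932 - 0.297 = 0.0472P*, so P* = 0.933/0.0472 = 19.8.

N* ≈ 932, H* ≈ 43.2, P* ≈ 19.8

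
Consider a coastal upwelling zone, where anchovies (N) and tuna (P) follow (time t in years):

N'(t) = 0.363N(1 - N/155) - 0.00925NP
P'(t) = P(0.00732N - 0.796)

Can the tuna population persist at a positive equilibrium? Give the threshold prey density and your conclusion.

The predator equation gives dP/dt > 0 only when N > 0.796/0.00732 = 109.
Without the predator, N → K = 155. Since 155 > 109, the predator can invade and persist.

Threshold N = 109; K > 109, so yes, the predator persists.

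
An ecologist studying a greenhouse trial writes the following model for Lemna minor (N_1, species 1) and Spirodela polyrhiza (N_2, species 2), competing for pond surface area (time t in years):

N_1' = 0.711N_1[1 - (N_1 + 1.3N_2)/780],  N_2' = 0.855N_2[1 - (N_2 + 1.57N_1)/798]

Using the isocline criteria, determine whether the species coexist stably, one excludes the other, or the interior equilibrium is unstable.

unstable coexistence (outcome depends on initial conditions)

Compare the nullcline intercepts: K1/α12 = 780/1.3 = 600 < K2 = 798; K2/α21 = 798/1.57 = 508 < K1 = 780.
Since both are reversed, neither can invade when rare; the interior point is a saddle.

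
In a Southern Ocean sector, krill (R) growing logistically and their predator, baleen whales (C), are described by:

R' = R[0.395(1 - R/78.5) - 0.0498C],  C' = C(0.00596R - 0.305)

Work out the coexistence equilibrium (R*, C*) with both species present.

R* ≈ 51.2, C* ≈ 2.76

From dC/dt = 0 with C > 0: 0.00596R* = 0.305, so R* = 51.2.
Substitute into dR/dt = 0: 0.395(1 - 51.2/78.5) = 0.0498C*.
The bracket is 0.348, giving C* = 0.137/0.0498 = 2.76.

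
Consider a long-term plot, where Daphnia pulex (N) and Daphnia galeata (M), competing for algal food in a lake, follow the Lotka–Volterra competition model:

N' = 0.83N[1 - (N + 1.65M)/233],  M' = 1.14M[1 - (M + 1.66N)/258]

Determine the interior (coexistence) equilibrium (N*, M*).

Setting both brackets to zero gives the nullclines N + 1.65M = 233 and 1.66N + M = 258.
Substituting M = 258 - 1.66N into the first: N(1 - 1.65·1.66) = 233 - 1.65·258.
So N* = -193/-1.74 = 111, and then M* = 258 - 1.66·111 = 74.1.

N* ≈ 111, M* ≈ 74.1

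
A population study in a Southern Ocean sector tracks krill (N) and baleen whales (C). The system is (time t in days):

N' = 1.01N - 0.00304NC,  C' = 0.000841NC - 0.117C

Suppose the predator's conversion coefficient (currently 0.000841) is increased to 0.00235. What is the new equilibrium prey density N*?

N* ≈ 49.8

At the interior fixed point, setting dC/dt = 0 with C > 0 fixes N* = (predator death rate)/(NC coefficient) — independent of the other coefficients.
With the change, N* = 0.117/0.00235 = 49.8; it falls from 139.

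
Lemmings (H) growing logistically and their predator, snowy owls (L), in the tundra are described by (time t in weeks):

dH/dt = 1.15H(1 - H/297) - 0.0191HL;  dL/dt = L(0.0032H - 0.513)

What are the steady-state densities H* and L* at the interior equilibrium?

From dL/dt = 0 with L > 0: 0.0032H* = 0.513, so H* = 160.
Substitute into dH/dt = 0: 1.15(1 - 160/297) = 0.0191L*.
The bracket is 0.46, giving L* = 0.529/0.0191 = 27.7.

H* ≈ 160, L* ≈ 27.7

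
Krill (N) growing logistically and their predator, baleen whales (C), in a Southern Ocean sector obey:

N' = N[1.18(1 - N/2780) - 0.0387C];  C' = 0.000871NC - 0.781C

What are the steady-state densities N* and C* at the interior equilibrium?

From dC/dt = 0 with C > 0: 0.000871N* = 0.781, so N* = 897.
Substitute into dN/dt = 0: 1.18(1 - 897/2780) = 0.0387C*.
The bracket is 0.677, giving C* = 0.799/0.0387 = 20.7.

N* ≈ 897, C* ≈ 20.7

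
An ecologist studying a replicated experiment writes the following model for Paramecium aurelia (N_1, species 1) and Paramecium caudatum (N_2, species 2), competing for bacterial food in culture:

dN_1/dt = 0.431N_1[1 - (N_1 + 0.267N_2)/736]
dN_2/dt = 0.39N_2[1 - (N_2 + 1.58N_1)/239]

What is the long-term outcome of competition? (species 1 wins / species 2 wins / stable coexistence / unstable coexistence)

species 1 excludes species 2

Compare the nullcline intercepts: K1/α12 = 736/0.267 = 2760 > K2 = 239; K2/α21 = 239/1.58 = 151 < K1 = 736.
Since the inequalities point opposite ways, species 1 can invade but species 2 cannot.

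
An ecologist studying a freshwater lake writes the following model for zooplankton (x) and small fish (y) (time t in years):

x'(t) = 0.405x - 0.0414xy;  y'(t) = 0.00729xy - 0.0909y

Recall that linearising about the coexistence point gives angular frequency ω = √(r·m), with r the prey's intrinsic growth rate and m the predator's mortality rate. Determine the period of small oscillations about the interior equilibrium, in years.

Here r = 0.405 and m = 0.0909, so r·m = 0.0368.
ω = √0.0368 = 0.192 per year, hence T = 2π/ω ≈ 32.7 years.

T ≈ 32.7 years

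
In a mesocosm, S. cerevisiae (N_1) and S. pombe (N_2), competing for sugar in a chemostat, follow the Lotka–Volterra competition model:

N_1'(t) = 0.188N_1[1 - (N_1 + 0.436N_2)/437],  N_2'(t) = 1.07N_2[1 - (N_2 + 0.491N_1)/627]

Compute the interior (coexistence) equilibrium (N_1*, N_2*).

Setting both brackets to zero gives the nullclines N_1 + 0.436N_2 = 437 and 0.491N_1 + N_2 = 627.
Substituting N_2 = 627 - 0.491N_1 into the first: N_1(1 - 0.436·0.491) = 437 - 0.436·627.
So N_1* = 164/0.786 = 208, and then N_2* = 627 - 0.491·208 = 525.

N_1* ≈ 208, N_2* ≈ 525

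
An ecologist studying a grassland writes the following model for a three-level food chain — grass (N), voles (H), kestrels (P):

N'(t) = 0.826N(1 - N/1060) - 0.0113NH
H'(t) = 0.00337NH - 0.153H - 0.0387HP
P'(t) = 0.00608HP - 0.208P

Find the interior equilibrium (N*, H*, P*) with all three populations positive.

From dP/dt = 0: 0.00608H* = 0.208, so H* = 34.2.
From dN/dt = 0: 0.826(1 - N*/1060) = 0.0113·34.2, giving N* = 1060·(1 - 0.468) = 564.
From dH/dt = 0: 0.00337·564 - 0.153 = 0.0387P*, so P* = 1.75/0.0387 = 45.2.

N* ≈ 564, H* ≈ 34.2, P* ≈ 45.2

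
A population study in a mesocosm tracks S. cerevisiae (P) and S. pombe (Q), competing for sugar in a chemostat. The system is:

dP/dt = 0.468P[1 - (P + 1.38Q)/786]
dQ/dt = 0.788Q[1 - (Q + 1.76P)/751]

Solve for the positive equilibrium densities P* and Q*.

P* ≈ 175, Q* ≈ 443

Setting both brackets to zero gives the nullclines P + 1.38Q = 786 and 1.76P + Q = 751.
Substituting Q = 751 - 1.76P into the first: P(1 - 1.38·1.76) = 786 - 1.38·751.
So P* = -250/-1.43 = 175, and then Q* = 751 - 1.76·175 = 443.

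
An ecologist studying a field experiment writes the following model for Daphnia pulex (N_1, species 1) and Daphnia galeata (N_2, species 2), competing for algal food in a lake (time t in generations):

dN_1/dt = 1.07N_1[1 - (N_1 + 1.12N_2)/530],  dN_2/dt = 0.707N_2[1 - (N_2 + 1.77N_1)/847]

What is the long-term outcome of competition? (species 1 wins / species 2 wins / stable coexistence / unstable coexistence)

Compare the nullcline intercepts: K1/α12 = 530/1.12 = 473 < K2 = 847; K2/α21 = 847/1.77 = 479 < K1 = 530.
Since both are reversed, neither can invade when rare; the interior point is a saddle.

unstable coexistence (outcome depends on initial conditions)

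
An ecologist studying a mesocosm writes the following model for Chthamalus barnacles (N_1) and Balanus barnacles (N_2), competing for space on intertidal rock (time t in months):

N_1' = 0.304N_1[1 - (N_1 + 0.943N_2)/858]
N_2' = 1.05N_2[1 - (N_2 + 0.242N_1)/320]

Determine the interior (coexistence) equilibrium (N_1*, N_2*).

N_1* ≈ 721, N_2* ≈ 146

Setting both brackets to zero gives the nullclines N_1 + 0.943N_2 = 858 and 0.242N_1 + N_2 = 320.
Substituting N_2 = 320 - 0.242N_1 into the first: N_1(1 - 0.943·0.242) = 858 - 0.943·320.
So N_1* = 556/0.772 = 721, and then N_2* = 320 - 0.242·721 = 146.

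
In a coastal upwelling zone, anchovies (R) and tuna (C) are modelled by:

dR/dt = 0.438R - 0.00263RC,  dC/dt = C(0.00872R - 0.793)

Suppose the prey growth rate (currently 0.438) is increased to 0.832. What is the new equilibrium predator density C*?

C* ≈ 316

At the interior fixed point, setting dR/dt = 0 with R > 0 fixes C* = (prey growth rate)/(RC coefficient) — independent of the other coefficients.
With the change, C* = 0.832/0.00263 = 316; it rises from 167.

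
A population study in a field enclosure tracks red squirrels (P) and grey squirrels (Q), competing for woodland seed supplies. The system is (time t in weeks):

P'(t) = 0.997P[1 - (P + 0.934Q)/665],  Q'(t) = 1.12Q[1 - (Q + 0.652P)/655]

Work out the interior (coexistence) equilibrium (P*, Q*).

Setting both brackets to zero gives the nullclines P + 0.934Q = 665 and 0.652P + Q = 655.
Substituting Q = 655 - 0.652P into the first: P(1 - 0.934·0.652) = 665 - 0.934·655.
So P* = 53.2/0.391 = 136, and then Q* = 655 - 0.652·136 = 566.

P* ≈ 136, Q* ≈ 566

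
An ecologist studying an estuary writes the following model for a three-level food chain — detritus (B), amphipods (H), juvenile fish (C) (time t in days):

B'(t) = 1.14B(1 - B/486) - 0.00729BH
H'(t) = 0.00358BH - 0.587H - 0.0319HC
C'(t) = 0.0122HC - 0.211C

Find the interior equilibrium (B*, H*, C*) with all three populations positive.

From dC/dt = 0: 0.0122H* = 0.211, so H* = 17.3.
From dB/dt = 0: 1.14(1 - B*/486) = 0.00729·17.3, giving B* = 486·(1 - 0.111) = 432.
From dH/dt = 0: 0.00358·432 - 0.587 = 0.0319C*, so C* = 0.96/0.0319 = 30.1.

B* ≈ 432, H* ≈ 17.3, C* ≈ 30.1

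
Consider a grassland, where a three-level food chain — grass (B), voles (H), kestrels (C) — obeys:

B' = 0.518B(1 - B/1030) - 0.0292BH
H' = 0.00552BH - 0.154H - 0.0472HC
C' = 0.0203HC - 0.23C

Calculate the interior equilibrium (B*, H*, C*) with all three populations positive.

From dC/dt = 0: 0.0203H* = 0.23, so H* = 11.3.
From dB/dt = 0: 0.518(1 - B*/1030) = 0.0292·11.3, giving B* = 1030·(1 - 0.639) = 372.
From dH/dt = 0: 0.00552·372 - 0.154 = 0.0472C*, so C* = 1.9/0.0472 = 40.3.

B* ≈ 372, H* ≈ 11.3, C* ≈ 40.3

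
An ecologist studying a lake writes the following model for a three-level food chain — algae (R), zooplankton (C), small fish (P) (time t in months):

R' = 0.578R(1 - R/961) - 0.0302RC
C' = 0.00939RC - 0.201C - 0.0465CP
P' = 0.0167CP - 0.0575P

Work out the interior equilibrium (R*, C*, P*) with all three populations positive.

From dP/dt = 0: 0.0167C* = 0.0575, so C* = 3.44.
From dR/dt = 0: 0.578(1 - R*/961) = 0.0302·3.44, giving R* = 961·(1 - 0.18) = 788.
From dC/dt = 0: 0.00939·788 - 0.201 = 0.0465P*, so P* = 7.2/0.0465 = 155.

R* ≈ 788, C* ≈ 3.44, P* ≈ 155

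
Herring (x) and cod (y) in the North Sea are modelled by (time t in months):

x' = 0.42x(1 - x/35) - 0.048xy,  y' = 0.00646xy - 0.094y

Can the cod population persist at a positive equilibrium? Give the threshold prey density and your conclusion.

Threshold x = 14.6; K > 14.6, so yes, the predator persists.

The predator equation gives dy/dt > 0 only when x > 0.094/0.00646 = 14.6.
Without the predator, x → K = 35. Since 35 > 14.6, the predator can invade and persist.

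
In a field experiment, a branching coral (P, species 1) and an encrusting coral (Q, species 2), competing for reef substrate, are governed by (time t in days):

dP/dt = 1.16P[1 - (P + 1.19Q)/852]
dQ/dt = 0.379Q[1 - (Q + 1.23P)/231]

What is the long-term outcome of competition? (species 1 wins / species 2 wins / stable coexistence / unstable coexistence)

species 1 excludes species 2

Compare the nullcline intercepts: K1/α12 = 852/1.19 = 716 > K2 = 231; K2/α21 = 231/1.23 = 188 < K1 = 852.
Since the inequalities point opposite ways, species 1 can invade but species 2 cannot.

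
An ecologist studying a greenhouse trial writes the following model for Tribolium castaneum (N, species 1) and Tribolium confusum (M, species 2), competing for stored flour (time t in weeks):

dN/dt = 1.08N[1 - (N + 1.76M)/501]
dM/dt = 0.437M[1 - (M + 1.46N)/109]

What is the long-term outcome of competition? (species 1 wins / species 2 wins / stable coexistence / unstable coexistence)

Compare the nullcline intercepts: K1/α12 = 501/1.76 = 285 > K2 = 109; K2/α21 = 109/1.46 = 74.7 < K1 = 501.
Since the inequalities point opposite ways, species 1 can invade but species 2 cannot.

species 1 excludes species 2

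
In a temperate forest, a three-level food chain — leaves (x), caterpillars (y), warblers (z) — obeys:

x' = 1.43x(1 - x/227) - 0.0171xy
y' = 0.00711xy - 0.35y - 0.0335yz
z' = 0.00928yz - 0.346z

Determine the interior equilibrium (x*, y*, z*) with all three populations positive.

x* ≈ 126, y* ≈ 37.3, z* ≈ 16.3

From dz/dt = 0: 0.00928y* = 0.346, so y* = 37.3.
From dx/dt = 0: 1.43(1 - x*/227) = 0.0171·37.3, giving x* = 227·(1 - 0.446) = 126.
From dy/dt = 0: 0.00711·126 - 0.35 = 0.0335z*, so z* = 0.544/0.0335 = 16.3.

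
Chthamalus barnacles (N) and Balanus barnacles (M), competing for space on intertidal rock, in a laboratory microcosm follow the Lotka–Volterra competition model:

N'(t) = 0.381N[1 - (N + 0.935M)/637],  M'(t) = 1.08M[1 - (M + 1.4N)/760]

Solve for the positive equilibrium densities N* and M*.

Setting both brackets to zero gives the nullclines N + 0.935M = 637 and 1.4N + M = 760.
Substituting M = 760 - 1.4N into the first: N(1 - 0.935·1.4) = 637 - 0.935·760.
So N* = -73.6/-0.309 = 238, and then M* = 760 - 1.4·238 = 427.

N* ≈ 238, M* ≈ 427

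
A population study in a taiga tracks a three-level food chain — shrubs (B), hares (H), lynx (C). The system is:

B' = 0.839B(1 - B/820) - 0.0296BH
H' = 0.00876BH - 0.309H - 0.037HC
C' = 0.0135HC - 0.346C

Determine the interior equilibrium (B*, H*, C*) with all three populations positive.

From dC/dt = 0: 0.0135H* = 0.346, so H* = 25.6.
From dB/dt = 0: 0.839(1 - B*/820) = 0.0296·25.6, giving B* = 820·(1 - 0.904) = 78.5.
From dH/dt = 0: 0.00876·78.5 - 0.309 = 0.037C*, so C* = 0.379/0.037 = 10.2.

B* ≈ 78.5, H* ≈ 25.6, C* ≈ 10.2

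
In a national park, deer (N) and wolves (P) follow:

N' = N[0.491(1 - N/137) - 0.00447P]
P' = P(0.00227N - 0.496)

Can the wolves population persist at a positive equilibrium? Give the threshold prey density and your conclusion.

Threshold N = 219; K < 219, so no, the predator goes extinct.

The predator equation gives dP/dt > 0 only when N > 0.496/0.00227 = 219.
Without the predator, N → K = 137. Since 137 < 219, the predator cannot invade.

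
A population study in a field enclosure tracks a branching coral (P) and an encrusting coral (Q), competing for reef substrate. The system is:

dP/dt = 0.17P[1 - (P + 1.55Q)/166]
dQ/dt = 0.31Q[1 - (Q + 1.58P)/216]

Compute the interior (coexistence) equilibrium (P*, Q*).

Setting both brackets to zero gives the nullclines P + 1.55Q = 166 and 1.58P + Q = 216.
Substituting Q = 216 - 1.58P into the first: P(1 - 1.55·1.58) = 166 - 1.55·216.
So P* = -169/-1.45 = 116, and then Q* = 216 - 1.58·116 = 31.9.

P* ≈ 116, Q* ≈ 31.9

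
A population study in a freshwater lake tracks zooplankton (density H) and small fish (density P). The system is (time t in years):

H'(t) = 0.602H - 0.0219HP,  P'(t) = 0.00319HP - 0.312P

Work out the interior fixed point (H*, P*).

Set dP/dt = 0 with P > 0: 0.00319H - 0.312 = 0, so H* = 0.312/0.00319 = 97.8.
Set dH/dt = 0 with H > 0: 0.602 - 0.0219P = 0, so P* = 0.602/0.0219 = 27.5.

H* ≈ 97.8, P* ≈ 27.5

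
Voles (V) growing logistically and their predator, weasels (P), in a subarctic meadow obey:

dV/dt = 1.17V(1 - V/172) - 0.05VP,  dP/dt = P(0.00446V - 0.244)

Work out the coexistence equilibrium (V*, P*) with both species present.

V* ≈ 54.7, P* ≈ 16

From dP/dt = 0 with P > 0: 0.00446V* = 0.244, so V* = 54.7.
Substitute into dV/dt = 0: 1.17(1 - 54.7/172) = 0.05P*.
The bracket is 0.682, giving P* = 0.798/0.05 = 16.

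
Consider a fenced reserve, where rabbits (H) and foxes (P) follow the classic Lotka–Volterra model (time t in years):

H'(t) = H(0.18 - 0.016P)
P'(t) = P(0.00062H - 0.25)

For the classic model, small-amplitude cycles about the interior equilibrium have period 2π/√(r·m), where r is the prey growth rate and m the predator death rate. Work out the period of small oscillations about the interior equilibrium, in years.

T ≈ 29.6 years

Here r = 0.18 and m = 0.25, so r·m = 0.045.
ω = √0.045 = 0.212 per year, hence T = 2π/ω ≈ 29.6 years.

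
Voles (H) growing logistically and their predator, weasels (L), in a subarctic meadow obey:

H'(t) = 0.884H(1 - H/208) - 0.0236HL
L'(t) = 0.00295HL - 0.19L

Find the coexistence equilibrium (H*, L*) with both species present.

From dL/dt = 0 with L > 0: 0.00295H* = 0.19, so H* = 64.4.
Substitute into dH/dt = 0: 0.884(1 - 64.4/208) = 0.0236L*.
The bracket is 0.69, giving L* = 0.61/0.0236 = 25.9.

H* ≈ 64.4, L* ≈ 25.9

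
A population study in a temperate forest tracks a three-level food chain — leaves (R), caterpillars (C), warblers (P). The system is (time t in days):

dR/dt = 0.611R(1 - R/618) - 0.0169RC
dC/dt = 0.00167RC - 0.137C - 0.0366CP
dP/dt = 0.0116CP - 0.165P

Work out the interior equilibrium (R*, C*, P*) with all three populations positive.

R* ≈ 375, C* ≈ 14.2, P* ≈ 13.4

From dP/dt = 0: 0.0116C* = 0.165, so C* = 14.2.
From dR/dt = 0: 0.611(1 - R*/618) = 0.0169·14.2, giving R* = 618·(1 - 0.393) = 375.
From dC/dt = 0: 0.00167·375 - 0.137 = 0.0366P*, so P* = 0.489/0.0366 = 13.4.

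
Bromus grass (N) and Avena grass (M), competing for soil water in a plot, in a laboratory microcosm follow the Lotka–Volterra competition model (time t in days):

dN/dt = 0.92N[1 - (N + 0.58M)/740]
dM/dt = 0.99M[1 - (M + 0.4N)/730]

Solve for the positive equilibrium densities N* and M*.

Setting both brackets to zero gives the nullclines N + 0.58M = 740 and 0.4N + M = 730.
Substituting M = 730 - 0.4N into the first: N(1 - 0.58·0.4) = 740 - 0.58·730.
So N* = 317/0.768 = 412, and then M* = 730 - 0.4·412 = 565.

N* ≈ 412, M* ≈ 565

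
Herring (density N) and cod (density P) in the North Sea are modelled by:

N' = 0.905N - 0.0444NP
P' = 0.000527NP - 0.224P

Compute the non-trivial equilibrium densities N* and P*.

Set dP/dt = 0 with P > 0: 0.000527N - 0.224 = 0, so N* = 0.224/0.000527 = 425.
Set dN/dt = 0 with N > 0: 0.905 - 0.0444P = 0, so P* = 0.905/0.0444 = 20.4.

N* ≈ 425, P* ≈ 20.4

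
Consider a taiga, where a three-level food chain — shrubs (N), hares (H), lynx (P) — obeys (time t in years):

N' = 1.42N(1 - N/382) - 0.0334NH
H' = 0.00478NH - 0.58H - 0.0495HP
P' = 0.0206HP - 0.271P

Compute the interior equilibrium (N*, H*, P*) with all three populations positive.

From dP/dt = 0: 0.0206H* = 0.271, so H* = 13.2.
From dN/dt = 0: 1.42(1 - N*/382) = 0.0334·13.2, giving N* = 382·(1 - 0.309) = 264.
From dH/dt = 0: 0.00478·264 - 0.58 = 0.0495P*, so P* = 0.681/0.0495 = 13.8.

N* ≈ 264, H* ≈ 13.2, P* ≈ 13.8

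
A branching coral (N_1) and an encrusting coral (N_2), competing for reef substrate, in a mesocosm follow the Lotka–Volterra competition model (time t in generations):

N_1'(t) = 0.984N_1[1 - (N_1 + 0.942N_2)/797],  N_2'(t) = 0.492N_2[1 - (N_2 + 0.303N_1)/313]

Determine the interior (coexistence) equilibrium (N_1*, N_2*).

N_1* ≈ 703, N_2* ≈ 100

Setting both brackets to zero gives the nullclines N_1 + 0.942N_2 = 797 and 0.303N_1 + N_2 = 313.
Substituting N_2 = 313 - 0.303N_1 into the first: N_1(1 - 0.942·0.303) = 797 - 0.942·313.
So N_1* = 502/0.715 = 703, and then N_2* = 313 - 0.303·703 = 100.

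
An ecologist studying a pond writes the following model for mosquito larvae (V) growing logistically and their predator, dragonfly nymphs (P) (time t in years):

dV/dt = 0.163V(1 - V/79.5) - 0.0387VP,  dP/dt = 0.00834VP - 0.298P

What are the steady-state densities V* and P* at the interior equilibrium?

V* ≈ 35.7, P* ≈ 2.32

From dP/dt = 0 with P > 0: 0.00834V* = 0.298, so V* = 35.7.
Substitute into dV/dt = 0: 0.163(1 - 35.7/79.5) = 0.0387P*.
The bracket is 0.551, giving P* = 0.0897/0.0387 = 2.32.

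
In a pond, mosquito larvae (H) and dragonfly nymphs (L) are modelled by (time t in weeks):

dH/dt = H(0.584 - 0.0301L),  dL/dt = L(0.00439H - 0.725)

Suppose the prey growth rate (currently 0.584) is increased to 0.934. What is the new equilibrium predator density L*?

At the interior fixed point, setting dH/dt = 0 with H > 0 fixes L* = (prey growth rate)/(HL coefficient) — independent of the other coefficients.
With the change, L* = 0.934/0.0301 = 31; it rises from 19.4.

L* ≈ 31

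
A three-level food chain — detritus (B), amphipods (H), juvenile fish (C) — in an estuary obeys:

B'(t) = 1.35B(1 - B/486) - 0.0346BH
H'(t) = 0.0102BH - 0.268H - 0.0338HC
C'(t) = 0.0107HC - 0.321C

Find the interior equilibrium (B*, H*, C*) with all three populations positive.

B* ≈ 112, H* ≈ 30, C* ≈ 26

From dC/dt = 0: 0.0107H* = 0.321, so H* = 30.
From dB/dt = 0: 1.35(1 - B*/486) = 0.0346·30, giving B* = 486·(1 - 0.769) = 112.
From dH/dt = 0: 0.0102·112 - 0.268 = 0.0338C*, so C* = 0.878/0.0338 = 26.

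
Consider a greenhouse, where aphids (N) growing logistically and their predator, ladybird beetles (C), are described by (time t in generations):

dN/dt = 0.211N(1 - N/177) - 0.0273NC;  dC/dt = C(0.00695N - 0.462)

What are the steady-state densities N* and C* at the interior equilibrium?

N* ≈ 66.5, C* ≈ 4.83

From dC/dt = 0 with C > 0: 0.00695N* = 0.462, so N* = 66.5.
Substitute into dN/dt = 0: 0.211(1 - 66.5/177) = 0.0273C*.
The bracket is 0.624, giving C* = 0.132/0.0273 = 4.83.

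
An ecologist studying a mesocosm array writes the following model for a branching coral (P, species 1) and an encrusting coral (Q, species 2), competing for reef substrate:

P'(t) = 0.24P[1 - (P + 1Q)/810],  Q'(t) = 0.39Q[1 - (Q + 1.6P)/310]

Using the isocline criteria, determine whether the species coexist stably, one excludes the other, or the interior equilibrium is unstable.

species 1 excludes species 2

Compare the nullcline intercepts: K1/α12 = 810/1 = 810 > K2 = 310; K2/α21 = 310/1.6 = 194 < K1 = 810.
Since the inequalities point opposite ways, species 1 can invade but species 2 cannot.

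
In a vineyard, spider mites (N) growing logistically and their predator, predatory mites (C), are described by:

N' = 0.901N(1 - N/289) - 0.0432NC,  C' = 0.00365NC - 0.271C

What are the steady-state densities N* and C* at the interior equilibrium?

N* ≈ 74.2, C* ≈ 15.5

From dC/dt = 0 with C > 0: 0.00365N* = 0.271, so N* = 74.2.
Substitute into dN/dt = 0: 0.901(1 - 74.2/289) = 0.0432C*.
The bracket is 0.743, giving C* = 0.67/0.0432 = 15.5.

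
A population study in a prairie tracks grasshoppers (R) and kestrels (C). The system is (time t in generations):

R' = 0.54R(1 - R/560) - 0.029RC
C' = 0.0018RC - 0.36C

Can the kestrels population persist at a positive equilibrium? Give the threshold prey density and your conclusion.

The predator equation gives dC/dt > 0 only when R > 0.36/0.0018 = 200.
Without the predator, R → K = 560. Since 560 > 200, the predator can invade and persist.

Threshold R = 200; K > 200, so yes, the predator persists.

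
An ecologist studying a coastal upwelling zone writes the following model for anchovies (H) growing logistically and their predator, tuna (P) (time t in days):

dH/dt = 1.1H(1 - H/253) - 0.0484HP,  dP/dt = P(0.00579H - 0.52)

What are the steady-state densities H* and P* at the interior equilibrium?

H* ≈ 89.8, P* ≈ 14.7

From dP/dt = 0 with P > 0: 0.00579H* = 0.52, so H* = 89.8.
Substitute into dH/dt = 0: 1.1(1 - 89.8/253) = 0.0484P*.
The bracket is 0.645, giving P* = 0.71/0.0484 = 14.7.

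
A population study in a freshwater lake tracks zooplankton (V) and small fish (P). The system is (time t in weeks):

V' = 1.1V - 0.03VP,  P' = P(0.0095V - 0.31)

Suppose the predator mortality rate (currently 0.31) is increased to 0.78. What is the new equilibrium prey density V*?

At the interior fixed point, setting dP/dt = 0 with P > 0 fixes V* = (predator death rate)/(VP coefficient) — independent of the other coefficients.
With the change, V* = 0.78/0.0095 = 82.1; it rises from 32.6.

V* ≈ 82.1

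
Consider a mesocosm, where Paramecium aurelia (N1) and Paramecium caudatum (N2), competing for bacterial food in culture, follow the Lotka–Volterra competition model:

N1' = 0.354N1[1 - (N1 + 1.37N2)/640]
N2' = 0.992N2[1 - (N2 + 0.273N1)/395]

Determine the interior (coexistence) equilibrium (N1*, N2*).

N1* ≈ 158, N2* ≈ 352

Setting both brackets to zero gives the nullclines N1 + 1.37N2 = 640 and 0.273N1 + N2 = 395.
Substituting N2 = 395 - 0.273N1 into the first: N1(1 - 1.37·0.273) = 640 - 1.37·395.
So N1* = 98.8/0.626 = 158, and then N2* = 395 - 0.273·158 = 352.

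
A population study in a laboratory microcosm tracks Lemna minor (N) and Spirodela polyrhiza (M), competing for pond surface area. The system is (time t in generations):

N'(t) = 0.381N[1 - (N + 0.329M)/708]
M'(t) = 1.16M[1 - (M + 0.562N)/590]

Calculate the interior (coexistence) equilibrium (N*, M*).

Setting both brackets to zero gives the nullclines N + 0.329M = 708 and 0.562N + M = 590.
Substituting M = 590 - 0.562N into the first: N(1 - 0.329·0.562) = 708 - 0.329·590.
So N* = 514/0.815 = 630, and then M* = 590 - 0.562·630 = 236.

N* ≈ 630, M* ≈ 236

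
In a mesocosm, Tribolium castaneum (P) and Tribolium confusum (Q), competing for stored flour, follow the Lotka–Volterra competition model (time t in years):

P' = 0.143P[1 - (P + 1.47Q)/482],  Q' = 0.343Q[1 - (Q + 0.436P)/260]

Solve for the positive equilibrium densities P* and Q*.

P* ≈ 278, Q* ≈ 139

Setting both brackets to zero gives the nullclines P + 1.47Q = 482 and 0.436P + Q = 260.
Substituting Q = 260 - 0.436P into the first: P(1 - 1.47·0.436) = 482 - 1.47·260.
So P* = 99.8/0.359 = 278, and then Q* = 260 - 0.436·278 = 139.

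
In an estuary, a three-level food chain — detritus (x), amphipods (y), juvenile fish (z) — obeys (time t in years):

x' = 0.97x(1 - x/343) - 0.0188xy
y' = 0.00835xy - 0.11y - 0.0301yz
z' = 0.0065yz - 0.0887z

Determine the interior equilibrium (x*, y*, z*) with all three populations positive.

x* ≈ 252, y* ≈ 13.6, z* ≈ 66.3

From dz/dt = 0: 0.0065y* = 0.0887, so y* = 13.6.
From dx/dt = 0: 0.97(1 - x*/343) = 0.0188·13.6, giving x* = 343·(1 - 0.264) = 252.
From dy/dt = 0: 0.00835·252 - 0.11 = 0.0301z*, so z* = 2/0.0301 = 66.3.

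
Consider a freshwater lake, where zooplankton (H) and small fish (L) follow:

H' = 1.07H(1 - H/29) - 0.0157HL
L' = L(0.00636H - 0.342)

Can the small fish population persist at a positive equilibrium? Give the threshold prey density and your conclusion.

Threshold H = 53.8; K < 53.8, so no, the predator goes extinct.

The predator equation gives dL/dt > 0 only when H > 0.342/0.00636 = 53.8.
Without the predator, H → K = 29. Since 29 < 53.8, the predator cannot invade.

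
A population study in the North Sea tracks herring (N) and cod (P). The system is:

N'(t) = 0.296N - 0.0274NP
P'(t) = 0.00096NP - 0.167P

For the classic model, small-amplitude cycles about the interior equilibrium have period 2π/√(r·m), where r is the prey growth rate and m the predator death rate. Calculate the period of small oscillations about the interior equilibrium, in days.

Here r = 0.296 and m = 0.167, so r·m = 0.0494.
ω = √0.0494 = 0.222 per day, hence T = 2π/ω ≈ 28.3 days.

T ≈ 28.3 days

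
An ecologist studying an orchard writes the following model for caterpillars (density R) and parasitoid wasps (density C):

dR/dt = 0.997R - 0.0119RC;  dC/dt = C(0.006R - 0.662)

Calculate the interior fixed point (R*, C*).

R* ≈ 110, C* ≈ 83.8

Set dC/dt = 0 with C > 0: 0.006R - 0.662 = 0, so R* = 0.662/0.006 = 110.
Set dR/dt = 0 with R > 0: 0.997 - 0.0119C = 0, so C* = 0.997/0.0119 = 83.8.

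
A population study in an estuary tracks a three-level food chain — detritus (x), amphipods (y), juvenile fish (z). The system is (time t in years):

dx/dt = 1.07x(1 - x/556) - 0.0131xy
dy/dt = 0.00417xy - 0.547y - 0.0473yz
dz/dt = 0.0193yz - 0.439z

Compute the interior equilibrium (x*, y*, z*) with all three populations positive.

From dz/dt = 0: 0.0193y* = 0.439, so y* = 22.7.
From dx/dt = 0: 1.07(1 - x*/556) = 0.0131·22.7, giving x* = 556·(1 - 0.278) = 401.
From dy/dt = 0: 0.00417·401 - 0.547 = 0.0473z*, so z* = 1.13/0.0473 = 23.8.

x* ≈ 401, y* ≈ 22.7, z* ≈ 23.8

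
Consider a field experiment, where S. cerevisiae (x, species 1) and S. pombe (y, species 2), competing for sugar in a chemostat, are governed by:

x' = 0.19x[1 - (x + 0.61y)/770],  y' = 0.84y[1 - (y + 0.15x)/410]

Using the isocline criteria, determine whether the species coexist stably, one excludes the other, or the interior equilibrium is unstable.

stable coexistence

Compare the nullcline intercepts: K1/α12 = 770/0.61 = 1260 > K2 = 410; K2/α21 = 410/0.15 = 2730 > K1 = 770.
Since both inequalities hold, each species can invade when rare, so the interior equilibrium is stable.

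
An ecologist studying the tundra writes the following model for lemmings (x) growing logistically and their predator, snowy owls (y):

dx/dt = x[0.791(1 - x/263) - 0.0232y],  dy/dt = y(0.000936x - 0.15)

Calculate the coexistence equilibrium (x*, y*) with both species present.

x* ≈ 160, y* ≈ 13.3

From dy/dt = 0 with y > 0: 0.000936x* = 0.15, so x* = 160.
Substitute into dx/dt = 0: 0.791(1 - 160/263) = 0.0232y*.
The bracket is 0.391, giving y* = 0.309/0.0232 = 13.3.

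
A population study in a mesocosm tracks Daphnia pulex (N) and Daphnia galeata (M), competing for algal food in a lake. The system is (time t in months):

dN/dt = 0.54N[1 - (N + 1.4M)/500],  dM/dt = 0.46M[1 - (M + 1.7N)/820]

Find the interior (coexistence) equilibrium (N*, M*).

N* ≈ 470, M* ≈ 21.7

Setting both brackets to zero gives the nullclines N + 1.4M = 500 and 1.7N + M = 820.
Substituting M = 820 - 1.7N into the first: N(1 - 1.4·1.7) = 500 - 1.4·820.
So N* = -648/-1.38 = 470, and then M* = 820 - 1.7·470 = 21.7.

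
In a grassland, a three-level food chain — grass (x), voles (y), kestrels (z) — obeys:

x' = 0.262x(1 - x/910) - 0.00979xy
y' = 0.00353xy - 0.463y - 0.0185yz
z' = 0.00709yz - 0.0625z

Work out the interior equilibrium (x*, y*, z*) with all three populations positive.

x* ≈ 610, y* ≈ 8.82, z* ≈ 91.4

From dz/dt = 0: 0.00709y* = 0.0625, so y* = 8.82.
From dx/dt = 0: 0.262(1 - x*/910) = 0.00979·8.82, giving x* = 910·(1 - 0.329) = 610.
From dy/dt = 0: 0.00353·610 - 0.463 = 0.0185z*, so z* = 1.69/0.0185 = 91.4.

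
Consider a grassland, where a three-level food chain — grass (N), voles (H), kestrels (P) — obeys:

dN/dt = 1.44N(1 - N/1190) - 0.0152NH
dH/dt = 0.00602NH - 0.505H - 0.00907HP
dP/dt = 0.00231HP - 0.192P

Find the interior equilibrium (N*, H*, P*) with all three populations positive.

N* ≈ 146, H* ≈ 83.1, P* ≈ 41.2

From dP/dt = 0: 0.00231H* = 0.192, so H* = 83.1.
From dN/dt = 0: 1.44(1 - N*/1190) = 0.0152·83.1, giving N* = 1190·(1 - 0.877) = 146.
From dH/dt = 0: 0.00602·146 - 0.505 = 0.00907P*, so P* = 0.374/0.00907 = 41.2.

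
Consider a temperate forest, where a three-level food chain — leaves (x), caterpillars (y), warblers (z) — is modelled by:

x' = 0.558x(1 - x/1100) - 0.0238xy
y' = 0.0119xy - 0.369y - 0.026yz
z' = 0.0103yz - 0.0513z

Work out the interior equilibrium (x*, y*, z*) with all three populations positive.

From dz/dt = 0: 0.0103y* = 0.0513, so y* = 4.98.
From dx/dt = 0: 0.558(1 - x*/1100) = 0.0238·4.98, giving x* = 1100·(1 - 0.212) = 866.
From dy/dt = 0: 0.0119·866 - 0.369 = 0.026z*, so z* = 9.94/0.026 = 382.

x* ≈ 866, y* ≈ 4.98, z* ≈ 382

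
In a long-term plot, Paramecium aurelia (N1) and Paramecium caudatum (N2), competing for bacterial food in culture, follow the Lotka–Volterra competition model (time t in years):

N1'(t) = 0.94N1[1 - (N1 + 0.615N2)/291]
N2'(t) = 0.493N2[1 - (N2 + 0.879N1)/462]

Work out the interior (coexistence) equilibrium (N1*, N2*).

Setting both brackets to zero gives the nullclines N1 + 0.615N2 = 291 and 0.879N1 + N2 = 462.
Substituting N2 = 462 - 0.879N1 into the first: N1(1 - 0.615·0.879) = 291 - 0.615·462.
So N1* = 6.87/0.459 = 15, and then N2* = 462 - 0.879·15 = 449.

N1* ≈ 15, N2* ≈ 449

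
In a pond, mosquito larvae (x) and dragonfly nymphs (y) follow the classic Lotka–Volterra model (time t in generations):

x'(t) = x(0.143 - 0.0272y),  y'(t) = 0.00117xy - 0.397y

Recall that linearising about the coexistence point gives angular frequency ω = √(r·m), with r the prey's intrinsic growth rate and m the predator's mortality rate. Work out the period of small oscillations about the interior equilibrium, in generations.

Here r = 0.143 and m = 0.397, so r·m = 0.0568.
ω = √0.0568 = 0.238 per generation, hence T = 2π/ω ≈ 26.4 generations.

T ≈ 26.4 generations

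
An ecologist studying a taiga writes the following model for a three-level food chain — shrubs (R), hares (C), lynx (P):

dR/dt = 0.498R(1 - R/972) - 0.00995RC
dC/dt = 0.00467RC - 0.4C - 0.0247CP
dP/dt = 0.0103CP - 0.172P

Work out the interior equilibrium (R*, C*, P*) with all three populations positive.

From dP/dt = 0: 0.0103C* = 0.172, so C* = 16.7.
From dR/dt = 0: 0.498(1 - R*/972) = 0.00995·16.7, giving R* = 972·(1 - 0.334) = 648.
From dC/dt = 0: 0.00467·648 - 0.4 = 0.0247P*, so P* = 2.62/0.0247 = 106.

R* ≈ 648, C* ≈ 16.7, P* ≈ 106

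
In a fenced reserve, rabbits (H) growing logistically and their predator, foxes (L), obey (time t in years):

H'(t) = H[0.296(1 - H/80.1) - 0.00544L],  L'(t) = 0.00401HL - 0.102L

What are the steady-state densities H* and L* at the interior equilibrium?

H* ≈ 25.4, L* ≈ 37.1

From dL/dt = 0 with L > 0: 0.00401H* = 0.102, so H* = 25.4.
Substitute into dH/dt = 0: 0.296(1 - 25.4/80.1) = 0.00544L*.
The bracket is 0.682, giving L* = 0.202/0.00544 = 37.1.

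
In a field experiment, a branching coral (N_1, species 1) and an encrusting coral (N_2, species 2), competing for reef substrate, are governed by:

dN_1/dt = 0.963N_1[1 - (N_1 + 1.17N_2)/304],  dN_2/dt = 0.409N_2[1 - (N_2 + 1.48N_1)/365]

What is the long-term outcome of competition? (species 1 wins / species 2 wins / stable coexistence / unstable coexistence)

unstable coexistence (outcome depends on initial conditions)

Compare the nullcline intercepts: K1/α12 = 304/1.17 = 260 < K2 = 365; K2/α21 = 365/1.48 = 247 < K1 = 304.
Since both are reversed, neither can invade when rare; the interior point is a saddle.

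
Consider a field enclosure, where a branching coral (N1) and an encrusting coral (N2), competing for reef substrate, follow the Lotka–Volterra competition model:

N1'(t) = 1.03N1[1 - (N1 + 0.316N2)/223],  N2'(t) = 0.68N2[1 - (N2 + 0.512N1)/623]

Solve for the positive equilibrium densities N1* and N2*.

Setting both brackets to zero gives the nullclines N1 + 0.316N2 = 223 and 0.512N1 + N2 = 623.
Substituting N2 = 623 - 0.512N1 into the first: N1(1 - 0.316·0.512) = 223 - 0.316·623.
So N1* = 26.1/0.838 = 31.2, and then N2* = 623 - 0.512·31.2 = 607.

N1* ≈ 31.2, N2* ≈ 607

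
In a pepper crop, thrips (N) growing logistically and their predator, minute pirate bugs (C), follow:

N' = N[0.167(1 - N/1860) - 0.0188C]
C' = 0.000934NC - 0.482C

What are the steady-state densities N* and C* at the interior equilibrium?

N* ≈ 516, C* ≈ 6.42

From dC/dt = 0 with C > 0: 0.000934N* = 0.482, so N* = 516.
Substitute into dN/dt = 0: 0.167(1 - 516/1860) = 0.0188C*.
The bracket is 0.723, giving C* = 0.121/0.0188 = 6.42.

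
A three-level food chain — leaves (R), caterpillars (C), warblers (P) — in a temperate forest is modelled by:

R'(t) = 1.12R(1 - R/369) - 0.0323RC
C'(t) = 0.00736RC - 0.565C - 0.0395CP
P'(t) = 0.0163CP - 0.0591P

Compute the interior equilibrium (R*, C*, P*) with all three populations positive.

From dP/dt = 0: 0.0163C* = 0.0591, so C* = 3.63.
From dR/dt = 0: 1.12(1 - R*/369) = 0.0323·3.63, giving R* = 369·(1 - 0.105) = 330.
From dC/dt = 0: 0.00736·330 - 0.565 = 0.0395P*, so P* = 1.87/0.0395 = 47.3.

R* ≈ 330, C* ≈ 3.63, P* ≈ 47.3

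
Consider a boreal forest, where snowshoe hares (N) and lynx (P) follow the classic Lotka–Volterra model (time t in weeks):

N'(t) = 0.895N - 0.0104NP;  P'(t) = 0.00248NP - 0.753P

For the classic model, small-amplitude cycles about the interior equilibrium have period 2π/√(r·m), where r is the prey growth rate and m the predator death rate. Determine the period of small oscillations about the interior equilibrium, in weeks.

T ≈ 7.65 weeks

Here r = 0.895 and m = 0.753, so r·m = 0.674.
ω = √0.674 = 0.821 per week, hence T = 2π/ω ≈ 7.65 weeks.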